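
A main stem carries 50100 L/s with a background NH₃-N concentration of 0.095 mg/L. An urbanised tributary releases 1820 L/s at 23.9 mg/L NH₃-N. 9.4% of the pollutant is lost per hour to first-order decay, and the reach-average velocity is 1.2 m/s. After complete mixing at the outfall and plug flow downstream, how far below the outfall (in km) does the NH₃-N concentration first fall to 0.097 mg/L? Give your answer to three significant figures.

98.9 km

After mixing, C = (50100·0.09500 + 1820·23.90) / 51920 = 48260/51920 = 0.9295 mg/L.
9.4%/h lost → k = −ln(1 − 0.094) = 0.09872 h⁻¹.
Set 0.9295·exp(−k·t) = 0.097 → t = ln(0.9295/0.097)/k = 82410 s = 22.89 h.
Distance = v·t = 1.2·82410 = 98900 m = 98.90 km.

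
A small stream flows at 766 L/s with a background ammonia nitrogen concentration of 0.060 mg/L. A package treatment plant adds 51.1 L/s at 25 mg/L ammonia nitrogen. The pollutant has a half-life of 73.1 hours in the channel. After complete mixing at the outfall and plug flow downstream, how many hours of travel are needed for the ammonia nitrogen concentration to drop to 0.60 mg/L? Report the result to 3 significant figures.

105 h

Conservation of mass: C = (766.0·0.06000 + 51.10·25.00) / 817.1 = 1323/817.1 = 1.620 mg/L.
Half-life 73.1 h → k = ln 2 / 73.1 = 0.009482 h⁻¹ = 0.2276 d⁻¹.
1.620·exp(−k·t) = 0.60 → t = ln(1.620/0.60)/k = 377000 s = 104.7 h.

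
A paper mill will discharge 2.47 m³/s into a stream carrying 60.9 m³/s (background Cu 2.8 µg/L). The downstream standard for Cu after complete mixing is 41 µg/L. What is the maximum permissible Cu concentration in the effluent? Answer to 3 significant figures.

983 µg/L

At the limit, (Qr·Cr + Qe·Cₑ)/(Qr + Qe) = 41:
Cₑ = (63.37·41 − 60.90·2.800) / 2.470 = 982.9 µg/L.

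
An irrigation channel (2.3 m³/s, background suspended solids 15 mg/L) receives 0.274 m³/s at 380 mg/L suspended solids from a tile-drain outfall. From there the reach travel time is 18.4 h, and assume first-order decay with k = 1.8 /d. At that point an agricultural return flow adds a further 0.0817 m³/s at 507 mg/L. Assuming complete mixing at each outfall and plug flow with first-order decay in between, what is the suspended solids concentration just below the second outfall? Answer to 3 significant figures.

28.7 mg/L

Mixed concentration C = ΣQC/ΣQ = (2.300·15.00 + 0.2740·380.0) / 2.574 = 138.6/2.574 = 53.85 mg/L; combined flow 2.574 m³/s.
Decay over the reach: 53.85·exp(−kt) = 53.85·0.2516 = 13.55 mg/L.
At the second outfall, C = (2.574·13.55 + 0.08170·507.0) / (2.574 + 0.08170) = 28.73 mg/L.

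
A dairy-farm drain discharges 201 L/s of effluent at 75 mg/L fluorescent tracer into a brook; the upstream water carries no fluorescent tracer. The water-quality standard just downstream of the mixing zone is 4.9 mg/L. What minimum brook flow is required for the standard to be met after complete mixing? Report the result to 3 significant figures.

2880 L/s

Set C_mix = 4.9: (Q·0 + 201.0·75.00) / (Q + 201.0) = 4.9
→ Q = 201.0·(75.00 − 4.9)/(4.9 − 0) = 2876 L/s.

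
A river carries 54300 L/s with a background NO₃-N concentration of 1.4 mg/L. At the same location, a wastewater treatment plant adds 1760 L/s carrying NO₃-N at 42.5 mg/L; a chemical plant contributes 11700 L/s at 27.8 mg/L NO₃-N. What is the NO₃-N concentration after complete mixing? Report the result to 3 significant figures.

7.03 mg/L

After mixing, C = (54300·1.400 + 1760·42.50 + 11700·27.80) / 67760 = 476100/67760 = 7.026 mg/L.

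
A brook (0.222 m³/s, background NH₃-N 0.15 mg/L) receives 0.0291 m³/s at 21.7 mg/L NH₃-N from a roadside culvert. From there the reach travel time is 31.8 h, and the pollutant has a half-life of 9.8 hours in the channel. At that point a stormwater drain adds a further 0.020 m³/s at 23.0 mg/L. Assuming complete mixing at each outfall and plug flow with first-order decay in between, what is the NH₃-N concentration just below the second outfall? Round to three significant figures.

1.96 mg/L

Conservation of mass: C = (0.2220·0.1500 + 0.02910·21.70) / 0.2511 = 0.6648/0.2511 = 2.647 mg/L; combined flow 0.2511 m³/s.
Half-life 9.8 h → k = ln 2 / 9.8 = 0.07073 h⁻¹ = 1.698 d⁻¹.
Decay over the reach: 2.647·exp(−kt) = 2.647·0.1055 = 0.2793 mg/L.
At the second outfall, C = (0.2511·0.2793 + 0.02000·23.00) / (0.2511 + 0.02000) = 1.955 mg/L.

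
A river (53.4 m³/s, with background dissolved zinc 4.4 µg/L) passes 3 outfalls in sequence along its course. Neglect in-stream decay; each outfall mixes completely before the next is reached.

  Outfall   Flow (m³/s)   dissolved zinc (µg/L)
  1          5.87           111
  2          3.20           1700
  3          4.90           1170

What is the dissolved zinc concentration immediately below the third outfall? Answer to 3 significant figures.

After outfall 1: Q = 53.40 + 5.870 = 59.27 m³/s; C = (53.40·4.400 + 5.870·111.0)/59.27 = 14.96 µg/L.
After outfall 2: Q = 59.27 + 3.200 = 62.47 m³/s; C = (59.27·14.96 + 3.200·1700)/62.47 = 101.3 µg/L.
After outfall 3: Q = 62.47 + 4.900 = 67.37 m³/s; C = (62.47·101.3 + 4.900·1170)/67.37 = 179.0 µg/L.

179 µg/L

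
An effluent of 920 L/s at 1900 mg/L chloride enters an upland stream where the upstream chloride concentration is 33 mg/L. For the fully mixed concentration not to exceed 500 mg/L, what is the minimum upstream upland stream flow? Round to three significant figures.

Set C_mix = 500: (Q·33.00 + 920.0·1900) / (Q + 920.0) = 500
→ Q = 920.0·(1900 − 500)/(500 − 33.00) = 2758 L/s.

2760 L/s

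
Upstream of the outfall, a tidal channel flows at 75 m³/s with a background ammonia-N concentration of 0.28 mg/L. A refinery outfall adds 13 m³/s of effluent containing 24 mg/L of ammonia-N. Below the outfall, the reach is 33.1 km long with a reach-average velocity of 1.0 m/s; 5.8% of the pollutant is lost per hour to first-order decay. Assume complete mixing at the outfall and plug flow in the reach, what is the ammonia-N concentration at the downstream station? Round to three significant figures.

2.18 mg/L

After mixing, C = (75.00·0.2800 + 13.00·24.00) / 88.00 = 333.0/88.00 = 3.784 mg/L.
Travel time t = 33.1·1000 / 1.0 = 33100 s = 9.194 h.
5.8%/h lost → k = −ln(1 − 0.058) = 0.05975 h⁻¹.
First-order decay: C = 3.784·exp(−k·t) = 3.784·0.5773 = 2.185 mg/L.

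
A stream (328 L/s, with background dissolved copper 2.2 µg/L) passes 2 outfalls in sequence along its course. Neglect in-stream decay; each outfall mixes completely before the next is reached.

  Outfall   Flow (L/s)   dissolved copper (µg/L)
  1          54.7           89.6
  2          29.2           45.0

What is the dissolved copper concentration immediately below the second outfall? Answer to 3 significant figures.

16.8 µg/L

After outfall 1: Q = 328.0 + 54.70 = 382.7 L/s; C = (328.0·2.200 + 54.70·89.60)/382.7 = 14.69 µg/L.
After outfall 2: Q = 382.7 + 29.20 = 411.9 L/s; C = (382.7·14.69 + 29.20·45.00)/411.9 = 16.84 µg/L.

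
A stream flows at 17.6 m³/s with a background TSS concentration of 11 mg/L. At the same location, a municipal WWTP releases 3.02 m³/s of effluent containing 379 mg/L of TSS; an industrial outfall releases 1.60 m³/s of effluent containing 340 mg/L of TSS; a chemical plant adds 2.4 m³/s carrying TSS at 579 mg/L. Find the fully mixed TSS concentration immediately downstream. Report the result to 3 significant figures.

133 mg/L

Conservation of mass: C = (17.60·11.00 + 3.020·379.0 + 1.600·340.0 + 2.400·579.0) / 24.62 = 3272/24.62 = 132.9 mg/L.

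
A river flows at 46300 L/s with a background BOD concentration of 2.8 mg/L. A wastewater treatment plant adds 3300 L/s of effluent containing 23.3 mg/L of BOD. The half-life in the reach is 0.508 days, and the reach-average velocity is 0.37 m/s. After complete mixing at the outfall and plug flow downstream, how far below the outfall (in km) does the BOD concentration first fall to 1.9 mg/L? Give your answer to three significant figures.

18.4 km

Flow-weighted average: C = (46300·2.800 + 3300·23.30) / 49600 = 206500/49600 = 4.164 mg/L.
Half-life 0.508 d → k = ln 2 / 0.508 = 1.364 d⁻¹.
Set 4.164·exp(−k·t) = 1.9 → t = ln(4.164/1.9)/k = 49680 s = 13.80 h.
Distance = v·t = 0.37·49680 = 18380 m = 18.38 km.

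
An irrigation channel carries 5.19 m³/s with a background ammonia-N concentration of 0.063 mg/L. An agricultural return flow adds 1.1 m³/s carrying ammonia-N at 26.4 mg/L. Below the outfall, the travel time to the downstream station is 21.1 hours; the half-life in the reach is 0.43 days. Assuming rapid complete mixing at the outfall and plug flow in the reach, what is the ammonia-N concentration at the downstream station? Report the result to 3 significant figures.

Conservation of mass: C = (5.190·0.06300 + 1.100·26.40) / 6.290 = 29.37/6.290 = 4.669 mg/L.
Half-life 0.43 d → k = ln 2 / 0.43 = 1.612 d⁻¹.
Decay over the reach: 4.669·exp(−kt) = 4.669·0.2424 = 1.132 mg/L.

1.13 mg/L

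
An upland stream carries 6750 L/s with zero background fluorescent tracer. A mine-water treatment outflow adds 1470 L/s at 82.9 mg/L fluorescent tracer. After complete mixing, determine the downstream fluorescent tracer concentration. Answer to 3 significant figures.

14.8 mg/L

Mixed concentration C = ΣQC/ΣQ = (6750·0 + 1470·82.90) / 8220 = 121900/8220 = 14.83 mg/L.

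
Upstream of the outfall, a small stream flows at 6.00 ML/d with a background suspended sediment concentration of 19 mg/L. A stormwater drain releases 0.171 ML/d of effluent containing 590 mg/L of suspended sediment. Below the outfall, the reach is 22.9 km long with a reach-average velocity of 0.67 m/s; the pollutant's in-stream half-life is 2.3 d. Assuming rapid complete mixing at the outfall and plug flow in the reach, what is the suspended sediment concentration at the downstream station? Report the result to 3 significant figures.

After mixing, C = (6.000·19.00 + 0.1710·590.0) / 6.171 = 214.9/6.171 = 34.82 mg/L.
Travel time t = 22.9·1000 / 0.67 = 34180 s = 9.494 h.
Half-life 2.3 d → k = ln 2 / 2.3 = 0.3014 d⁻¹.
Decay over the reach: 34.82·exp(−kt) = 34.82·0.8876 = 30.91 mg/L.

30.9 mg/L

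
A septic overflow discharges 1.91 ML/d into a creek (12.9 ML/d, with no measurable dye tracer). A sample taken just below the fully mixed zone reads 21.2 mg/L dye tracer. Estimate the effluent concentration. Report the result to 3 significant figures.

Mass balance: 12.90·0 + 1.910·Cₑ = 14.81·21.20
→ Cₑ = (14.81·21.20 − 12.90·0) / 1.910 = 164.4 mg/L.

164 mg/L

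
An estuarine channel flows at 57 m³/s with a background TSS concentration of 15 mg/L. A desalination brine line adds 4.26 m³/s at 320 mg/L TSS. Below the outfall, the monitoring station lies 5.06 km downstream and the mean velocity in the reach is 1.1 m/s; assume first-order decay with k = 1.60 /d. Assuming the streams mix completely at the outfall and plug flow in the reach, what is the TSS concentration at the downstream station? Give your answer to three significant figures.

Conservation of mass: C = (57.00·15.00 + 4.260·320.0) / 61.26 = 2218/61.26 = 36.21 mg/L.
Travel time t = 5.06·1000 / 1.1 = 4600 s = 1.278 h.
First-order decay: C = 36.21·exp(−k·t) = 36.21·0.9183 = 33.25 mg/L.

33.3 mg/L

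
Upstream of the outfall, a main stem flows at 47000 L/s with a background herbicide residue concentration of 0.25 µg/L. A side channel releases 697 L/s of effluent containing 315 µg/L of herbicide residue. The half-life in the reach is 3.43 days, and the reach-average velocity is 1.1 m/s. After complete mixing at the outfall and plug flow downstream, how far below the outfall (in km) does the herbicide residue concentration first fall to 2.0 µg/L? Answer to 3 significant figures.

Mixed concentration C = ΣQC/ΣQ = (47000·0.2500 + 697.0·315.0) / 47700 = 231300/47700 = 4.849 µg/L.
Half-life 3.43 d → k = ln 2 / 3.43 = 0.2021 d⁻¹.
Set 4.849·exp(−k·t) = 2.0 → t = ln(4.849/2.0)/k = 378700 s = 105.2 h.
Distance = v·t = 1.1·378700 = 416600 m = 416.6 km.

417 km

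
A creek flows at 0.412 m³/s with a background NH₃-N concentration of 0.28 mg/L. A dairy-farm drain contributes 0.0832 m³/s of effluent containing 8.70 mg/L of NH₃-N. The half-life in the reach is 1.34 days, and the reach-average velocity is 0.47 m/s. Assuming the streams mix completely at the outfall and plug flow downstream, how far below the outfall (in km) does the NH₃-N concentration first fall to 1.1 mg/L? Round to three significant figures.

33.9 km

After mixing, C = (0.4120·0.2800 + 0.08320·8.700) / 0.4952 = 0.8392/0.4952 = 1.695 mg/L.
Half-life 1.34 d → k = ln 2 / 1.34 = 0.5173 d⁻¹.
Set 1.695·exp(−k·t) = 1.1 → t = ln(1.695/1.1)/k = 72190 s = 20.05 h.
Distance = v·t = 0.47·72190 = 33930 m = 33.93 km.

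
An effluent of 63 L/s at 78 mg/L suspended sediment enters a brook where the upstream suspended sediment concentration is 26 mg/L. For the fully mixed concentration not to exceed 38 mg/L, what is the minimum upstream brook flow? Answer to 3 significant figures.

210 L/s

Set C_mix = 38: (Q·26.00 + 63.00·78.00) / (Q + 63.00) = 38
→ Q = 63.00·(78.00 − 38)/(38 − 26.00) = 210.0 L/s.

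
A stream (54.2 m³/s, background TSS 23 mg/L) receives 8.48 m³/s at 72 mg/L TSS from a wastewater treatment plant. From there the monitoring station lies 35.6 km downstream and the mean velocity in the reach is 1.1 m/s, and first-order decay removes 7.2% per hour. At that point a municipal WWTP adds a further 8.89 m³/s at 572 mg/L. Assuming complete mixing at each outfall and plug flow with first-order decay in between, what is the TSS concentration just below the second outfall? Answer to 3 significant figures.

84.3 mg/L

Flow-weighted average: C = (54.20·23.00 + 8.480·72.00) / 62.68 = 1857/62.68 = 29.63 mg/L; combined flow 62.68 m³/s.
Travel time t = 35.6·1000 / 1.1 = 32360 s = 8.990 h.
7.2%/h lost → k = −ln(1 − 0.072) = 0.07472 h⁻¹.
Decay over the reach: 29.63·exp(−kt) = 29.63·0.5108 = 15.13 mg/L.
Second outfall: C = (62.68·15.13 + 8.890·572.0)/71.57 = 84.31 mg/L.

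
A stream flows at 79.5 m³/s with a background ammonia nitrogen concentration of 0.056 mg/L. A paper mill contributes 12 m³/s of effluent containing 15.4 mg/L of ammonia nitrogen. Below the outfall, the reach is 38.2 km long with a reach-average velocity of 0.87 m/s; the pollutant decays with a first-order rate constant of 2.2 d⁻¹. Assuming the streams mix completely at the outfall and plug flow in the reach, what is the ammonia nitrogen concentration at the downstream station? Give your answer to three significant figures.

Conservation of mass: C = (79.50·0.05600 + 12.00·15.40) / 91.50 = 189.3/91.50 = 2.068 mg/L.
Travel time t = 38.2·1000 / 0.87 = 43910 s = 12.20 h.
Applying C = C₀e^(−kt): 2.068 × 0.3269 = 0.6762 mg/L.

0.676 mg/L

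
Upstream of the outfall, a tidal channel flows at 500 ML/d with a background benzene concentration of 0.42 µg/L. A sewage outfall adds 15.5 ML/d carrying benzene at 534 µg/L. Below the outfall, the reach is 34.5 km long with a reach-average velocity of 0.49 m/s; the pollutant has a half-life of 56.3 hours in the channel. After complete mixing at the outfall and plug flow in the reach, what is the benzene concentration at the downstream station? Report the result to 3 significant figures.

12.9 µg/L

Flow-weighted average: C = (500.0·0.4200 + 15.50·534.0) / 515.5 = 8487/515.5 = 16.46 µg/L.
Travel time t = 34.5·1000 / 0.49 = 70410 s = 19.56 h.
Half-life 56.3 h → k = ln 2 / 56.3 = 0.01231 h⁻¹ = 0.2955 d⁻¹.
Decay over the reach: 16.46·exp(−kt) = 16.46·0.7860 = 12.94 µg/L.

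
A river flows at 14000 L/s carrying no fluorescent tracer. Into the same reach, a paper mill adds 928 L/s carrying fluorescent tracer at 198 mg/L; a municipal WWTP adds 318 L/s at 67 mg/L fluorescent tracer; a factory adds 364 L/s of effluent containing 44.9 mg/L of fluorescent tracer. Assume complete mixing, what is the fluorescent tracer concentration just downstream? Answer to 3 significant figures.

14.2 mg/L

Mass balance: C = (14000·0 + 928.0·198.0 + 318.0·67.00 + 364.0·44.90) / 15610 = 221400/15610 = 14.18 mg/L.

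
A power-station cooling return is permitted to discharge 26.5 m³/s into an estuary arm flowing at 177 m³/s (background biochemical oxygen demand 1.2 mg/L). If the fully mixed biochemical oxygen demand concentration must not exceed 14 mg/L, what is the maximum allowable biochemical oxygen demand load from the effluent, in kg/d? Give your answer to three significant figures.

228000 kg/d

Mass balance at the limit: 177.0·1.200 + 26.50·Cₑ = 203.5·14 → Cₑ = 99.49 mg/L.
Load = 26.50 m³/s × 99.49 g/m³ × 86 400 s/d = 227800 kg/d.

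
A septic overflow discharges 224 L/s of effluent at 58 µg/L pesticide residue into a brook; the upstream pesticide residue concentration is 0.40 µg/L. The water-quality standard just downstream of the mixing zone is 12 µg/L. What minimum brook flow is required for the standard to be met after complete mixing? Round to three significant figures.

888 L/s

Set C_mix = 12: (Q·0.4000 + 224.0·58.00) / (Q + 224.0) = 12
→ Q = 224.0·(58.00 − 12)/(12 − 0.4000) = 888.3 L/s.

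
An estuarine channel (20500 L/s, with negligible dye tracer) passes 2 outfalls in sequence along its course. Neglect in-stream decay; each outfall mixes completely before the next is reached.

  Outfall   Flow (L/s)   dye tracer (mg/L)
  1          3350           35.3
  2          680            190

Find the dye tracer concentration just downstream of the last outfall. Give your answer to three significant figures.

10.1 mg/L

After outfall 1: Q = 20500 + 3350 = 23850 L/s; C = (20500·0 + 3350·35.30)/23850 = 4.958 mg/L.
After outfall 2: Q = 23850 + 680.0 = 24530 L/s; C = (23850·4.958 + 680.0·190.0)/24530 = 10.09 mg/L.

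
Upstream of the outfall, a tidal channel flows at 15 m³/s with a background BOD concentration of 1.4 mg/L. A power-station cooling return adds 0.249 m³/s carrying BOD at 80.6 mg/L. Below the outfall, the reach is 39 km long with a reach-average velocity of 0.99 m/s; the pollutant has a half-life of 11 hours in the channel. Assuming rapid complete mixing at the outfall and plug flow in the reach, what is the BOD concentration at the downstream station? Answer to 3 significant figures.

Conservation of mass: C = (15.00·1.400 + 0.2490·80.60) / 15.25 = 41.07/15.25 = 2.693 mg/L.
Travel time t = 39·1000 / 0.99 = 39390 s = 10.94 h.
Half-life 11 h → k = ln 2 / 11 = 0.06301 h⁻¹ = 1.512 d⁻¹.
First-order decay: C = 2.693·exp(−k·t) = 2.693·0.5018 = 1.351 mg/L.

1.35 mg/L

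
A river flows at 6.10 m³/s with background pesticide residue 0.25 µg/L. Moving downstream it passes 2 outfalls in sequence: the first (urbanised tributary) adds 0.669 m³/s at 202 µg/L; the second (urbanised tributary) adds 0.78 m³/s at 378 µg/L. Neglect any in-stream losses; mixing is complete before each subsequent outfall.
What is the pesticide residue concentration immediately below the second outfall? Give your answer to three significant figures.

57.2 µg/L

Below outfall 1: Q → 6.769 m³/s, C = (6.100·0.2500 + 0.6690·202.0)/6.769 = 20.19 µg/L.
Below outfall 2: Q → 7.549 m³/s, C = (6.769·20.19 + 0.7800·378.0)/7.549 = 57.16 µg/L.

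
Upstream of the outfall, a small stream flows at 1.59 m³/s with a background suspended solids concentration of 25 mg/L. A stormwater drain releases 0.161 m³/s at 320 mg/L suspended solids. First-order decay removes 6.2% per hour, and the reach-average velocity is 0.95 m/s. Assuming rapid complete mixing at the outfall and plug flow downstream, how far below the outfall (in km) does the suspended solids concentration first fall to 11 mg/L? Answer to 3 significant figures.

83.1 km

Flow-weighted average: C = (1.590·25.00 + 0.1610·320.0) / 1.751 = 91.27/1.751 = 52.12 mg/L.
6.2%/h lost → k = −ln(1 − 0.062) = 0.06401 h⁻¹.
Set 52.12·exp(−k·t) = 11 → t = ln(52.12/11)/k = 87500 s = 24.31 h.
Distance = v·t = 0.95·87500 = 83130 m = 83.13 km.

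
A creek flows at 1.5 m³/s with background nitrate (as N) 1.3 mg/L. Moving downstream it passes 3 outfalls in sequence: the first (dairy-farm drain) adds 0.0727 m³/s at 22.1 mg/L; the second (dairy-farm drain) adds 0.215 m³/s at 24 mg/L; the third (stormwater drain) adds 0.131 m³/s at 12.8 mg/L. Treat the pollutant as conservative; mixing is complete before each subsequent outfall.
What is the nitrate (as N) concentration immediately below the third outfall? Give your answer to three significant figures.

5.42 mg/L

Below outfall 1: Q → 1.573 m³/s, C = (1.500·1.300 + 0.07270·22.10)/1.573 = 2.262 mg/L.
Below outfall 2: Q → 1.788 m³/s, C = (1.573·2.262 + 0.2150·24.00)/1.788 = 4.876 mg/L.
Below outfall 3: Q → 1.919 m³/s, C = (1.788·4.876 + 0.1310·12.80)/1.919 = 5.417 mg/L.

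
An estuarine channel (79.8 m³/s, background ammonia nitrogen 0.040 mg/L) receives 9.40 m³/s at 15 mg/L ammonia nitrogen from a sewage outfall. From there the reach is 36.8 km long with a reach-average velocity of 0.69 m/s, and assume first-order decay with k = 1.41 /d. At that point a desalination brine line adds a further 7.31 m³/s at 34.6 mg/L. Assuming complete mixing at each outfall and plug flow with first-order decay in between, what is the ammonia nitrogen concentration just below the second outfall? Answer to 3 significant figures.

3.25 mg/L

Mixed concentration C = ΣQC/ΣQ = (79.80·0.04000 + 9.400·15.00) / 89.20 = 144.2/89.20 = 1.617 mg/L; combined flow 89.20 m³/s.
Travel time t = 36.8·1000 / 0.69 = 53330 s = 14.81 h.
After decay, C = 1.617 × e^(−kt) = 1.617 × 0.4188 = 0.6770 mg/L.
Second outfall: C = (89.20·0.6770 + 7.310·34.60)/96.51 = 3.246 mg/L.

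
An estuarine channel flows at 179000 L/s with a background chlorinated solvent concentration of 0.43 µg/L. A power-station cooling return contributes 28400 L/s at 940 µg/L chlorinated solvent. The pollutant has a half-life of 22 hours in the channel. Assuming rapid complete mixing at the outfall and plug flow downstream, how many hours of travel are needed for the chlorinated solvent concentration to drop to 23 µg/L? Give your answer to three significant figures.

54.8 h

Flow-weighted average: C = (179000·0.4300 + 28400·940.0) / 207400 = 26770000/207400 = 129.1 µg/L.
Half-life 22 h → k = ln 2 / 22 = 0.03151 h⁻¹ = 0.7562 d⁻¹.
129.1·exp(−k·t) = 23 → t = ln(129.1/23)/k = 197100 s = 54.75 h.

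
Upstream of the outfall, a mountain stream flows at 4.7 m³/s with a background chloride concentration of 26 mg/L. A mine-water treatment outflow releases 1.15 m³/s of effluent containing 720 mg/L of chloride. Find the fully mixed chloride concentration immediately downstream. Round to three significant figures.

Mass balance: C = (4.700·26.00 + 1.150·720.0) / 5.850 = 950.2/5.850 = 162.4 mg/L.

162 mg/L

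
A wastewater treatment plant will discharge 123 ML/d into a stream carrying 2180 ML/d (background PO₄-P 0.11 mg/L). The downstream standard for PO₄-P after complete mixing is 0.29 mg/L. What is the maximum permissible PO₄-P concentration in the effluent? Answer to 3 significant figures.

3.48 mg/L

At the limit, (Qr·Cr + Qe·Cₑ)/(Qr + Qe) = 0.29:
Cₑ = (2303·0.29 − 2180·0.1100) / 123.0 = 3.480 mg/L.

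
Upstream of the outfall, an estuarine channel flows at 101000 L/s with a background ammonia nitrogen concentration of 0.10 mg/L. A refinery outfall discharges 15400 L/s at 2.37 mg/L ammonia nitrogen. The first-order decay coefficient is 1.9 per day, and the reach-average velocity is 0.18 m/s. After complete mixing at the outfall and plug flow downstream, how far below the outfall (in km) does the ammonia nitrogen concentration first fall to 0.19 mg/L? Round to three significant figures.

6.10 km

Conservation of mass: C = (101000·0.1000 + 15400·2.370) / 116400 = 46600/116400 = 0.4003 mg/L.
Set 0.4003·exp(−k·t) = 0.19 → t = ln(0.4003/0.19)/k = 33890 s = 9.414 h.
Distance = v·t = 0.18·33890 = 6100 m = 6.100 km.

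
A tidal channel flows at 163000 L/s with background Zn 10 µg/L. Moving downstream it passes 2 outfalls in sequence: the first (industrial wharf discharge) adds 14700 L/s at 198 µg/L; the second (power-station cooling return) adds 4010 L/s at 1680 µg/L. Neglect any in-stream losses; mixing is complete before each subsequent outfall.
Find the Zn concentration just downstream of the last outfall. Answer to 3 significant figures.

62.1 µg/L

Below outfall 1: Q → 177700 L/s, C = (163000·10.00 + 14700·198.0)/177700 = 25.55 µg/L.
Below outfall 2: Q → 181700 L/s, C = (177700·25.55 + 4010·1680)/181700 = 62.06 µg/L.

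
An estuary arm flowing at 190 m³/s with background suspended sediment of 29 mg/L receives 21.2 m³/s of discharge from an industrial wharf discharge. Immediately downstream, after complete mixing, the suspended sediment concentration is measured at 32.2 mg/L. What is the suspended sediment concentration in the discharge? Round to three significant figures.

Mass balance: 190.0·29.00 + 21.20·Cₑ = 211.2·32.20
→ Cₑ = (211.2·32.20 − 190.0·29.00) / 21.20 = 60.88 mg/L.

60.9 mg/L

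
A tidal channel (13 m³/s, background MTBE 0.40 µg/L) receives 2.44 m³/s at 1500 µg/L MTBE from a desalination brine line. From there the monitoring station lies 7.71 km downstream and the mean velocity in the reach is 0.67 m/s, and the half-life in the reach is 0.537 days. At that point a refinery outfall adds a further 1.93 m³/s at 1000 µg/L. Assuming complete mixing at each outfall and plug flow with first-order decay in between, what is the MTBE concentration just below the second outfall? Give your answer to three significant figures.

Mixed concentration C = ΣQC/ΣQ = (13.00·0.4000 + 2.440·1500) / 15.44 = 3665/15.44 = 237.4 µg/L; combined flow 15.44 m³/s.
Travel time t = 7.71·1000 / 0.67 = 11510 s = 3.197 h.
Half-life 0.537 d → k = ln 2 / 0.537 = 1.291 d⁻¹.
First-order decay: C = 237.4·exp(−k·t) = 237.4·0.8420 = 199.9 µg/L.
At the second outfall, C = (15.44·199.9 + 1.930·1000) / (15.44 + 1.930) = 288.8 µg/L.

289 µg/L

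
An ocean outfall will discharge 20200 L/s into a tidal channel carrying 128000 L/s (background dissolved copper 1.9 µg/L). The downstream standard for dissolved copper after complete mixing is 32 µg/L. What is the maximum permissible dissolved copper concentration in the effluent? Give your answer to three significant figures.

At the limit, (Qr·Cr + Qe·Cₑ)/(Qr + Qe) = 32:
Cₑ = (148200·32 − 128000·1.900) / 20200 = 222.7 µg/L.

223 µg/L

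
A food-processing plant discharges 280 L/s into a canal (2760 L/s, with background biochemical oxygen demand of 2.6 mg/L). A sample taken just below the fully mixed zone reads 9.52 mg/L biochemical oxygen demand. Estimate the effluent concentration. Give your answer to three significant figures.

Mass balance: 2760·2.600 + 280.0·Cₑ = 3040·9.520
→ Cₑ = (3040·9.520 − 2760·2.600) / 280.0 = 77.73 mg/L.

77.7 mg/L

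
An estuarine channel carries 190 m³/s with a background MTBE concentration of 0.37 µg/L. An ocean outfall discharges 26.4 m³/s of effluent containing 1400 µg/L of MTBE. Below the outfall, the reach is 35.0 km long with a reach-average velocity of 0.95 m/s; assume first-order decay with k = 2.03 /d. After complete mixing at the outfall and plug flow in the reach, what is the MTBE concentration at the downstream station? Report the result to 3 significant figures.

72.0 µg/L

Conservation of mass: C = (190.0·0.3700 + 26.40·1400) / 216.4 = 37030/216.4 = 171.1 µg/L.
Travel time t = 35.0·1000 / 0.95 = 36840 s = 10.23 h.
After decay, C = 171.1 × e^(−kt) = 171.1 × 0.4208 = 72.01 µg/L.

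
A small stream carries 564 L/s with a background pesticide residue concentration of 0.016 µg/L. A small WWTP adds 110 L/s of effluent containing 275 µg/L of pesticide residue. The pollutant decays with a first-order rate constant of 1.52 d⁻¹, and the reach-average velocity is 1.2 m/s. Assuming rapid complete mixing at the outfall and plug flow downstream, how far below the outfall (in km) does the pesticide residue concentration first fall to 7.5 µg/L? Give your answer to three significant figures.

122 km

Flow-weighted average: C = (564.0·0.01600 + 110.0·275.0) / 674.0 = 30260/674.0 = 44.89 µg/L.
Set 44.89·exp(−k·t) = 7.5 → t = ln(44.89/7.5)/k = 101700 s = 28.25 h.
Distance = v·t = 1.2·101700 = 122100 m = 122.1 km.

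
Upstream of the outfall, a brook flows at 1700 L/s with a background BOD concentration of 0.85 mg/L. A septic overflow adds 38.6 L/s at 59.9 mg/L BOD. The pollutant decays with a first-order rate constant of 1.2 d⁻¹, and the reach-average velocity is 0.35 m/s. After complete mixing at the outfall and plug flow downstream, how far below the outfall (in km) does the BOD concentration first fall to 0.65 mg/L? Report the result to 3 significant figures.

Mass balance: C = (1700·0.8500 + 38.60·59.90) / 1739 = 3757/1739 = 2.161 mg/L.
Set 2.161·exp(−k·t) = 0.65 → t = ln(2.161/0.65)/k = 86500 s = 24.03 h.
Distance = v·t = 0.35·86500 = 30270 m = 30.27 km.

30.3 km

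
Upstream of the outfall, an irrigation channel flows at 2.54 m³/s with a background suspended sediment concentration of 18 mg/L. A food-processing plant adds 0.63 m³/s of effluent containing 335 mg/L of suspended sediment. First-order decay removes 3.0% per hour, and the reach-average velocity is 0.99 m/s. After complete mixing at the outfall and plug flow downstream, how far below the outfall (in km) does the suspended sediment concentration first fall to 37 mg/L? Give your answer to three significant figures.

Mixed concentration C = ΣQC/ΣQ = (2.540·18.00 + 0.6300·335.0) / 3.170 = 256.8/3.170 = 81.00 mg/L.
3.0%/h lost → k = −ln(1 − 0.03) = 0.03046 h⁻¹.
Set 81.00·exp(−k·t) = 37 → t = ln(81.00/37)/k = 92610 s = 25.72 h.
Distance = v·t = 0.99·92610 = 91680 m = 91.68 km.

91.7 km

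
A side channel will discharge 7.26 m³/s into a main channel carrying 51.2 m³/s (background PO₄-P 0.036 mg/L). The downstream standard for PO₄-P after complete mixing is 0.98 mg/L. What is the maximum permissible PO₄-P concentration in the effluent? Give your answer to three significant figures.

At the limit, (Qr·Cr + Qe·Cₑ)/(Qr + Qe) = 0.98:
Cₑ = (58.46·0.98 − 51.20·0.03600) / 7.260 = 7.637 mg/L.

7.64 mg/L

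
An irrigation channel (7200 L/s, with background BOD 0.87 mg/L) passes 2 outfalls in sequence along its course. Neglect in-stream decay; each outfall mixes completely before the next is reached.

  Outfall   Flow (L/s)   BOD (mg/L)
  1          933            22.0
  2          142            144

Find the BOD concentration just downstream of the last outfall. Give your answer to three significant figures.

After outfall 1: Q = 7200 + 933.0 = 8133 L/s; C = (7200·0.8700 + 933.0·22.00)/8133 = 3.294 mg/L.
After outfall 2: Q = 8133 + 142.0 = 8275 L/s; C = (8133·3.294 + 142.0·144.0)/8275 = 5.709 mg/L.

5.71 mg/L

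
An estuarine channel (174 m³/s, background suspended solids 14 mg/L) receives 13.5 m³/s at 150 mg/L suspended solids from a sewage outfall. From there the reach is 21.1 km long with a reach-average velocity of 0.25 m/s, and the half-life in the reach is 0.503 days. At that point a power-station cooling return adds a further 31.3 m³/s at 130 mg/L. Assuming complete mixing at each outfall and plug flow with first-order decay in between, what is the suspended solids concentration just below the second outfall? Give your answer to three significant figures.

Conservation of mass: C = (174.0·14.00 + 13.50·150.0) / 187.5 = 4461/187.5 = 23.79 mg/L; combined flow 187.5 m³/s.
Travel time t = 21.1·1000 / 0.25 = 84400 s = 23.44 h.
Half-life 0.503 d → k = ln 2 / 0.503 = 1.378 d⁻¹.
First-order decay: C = 23.79·exp(−k·t) = 23.79·0.2602 = 6.192 mg/L.
Second outfall: C = (187.5·6.192 + 31.30·130.0)/218.8 = 23.90 mg/L.

23.9 mg/L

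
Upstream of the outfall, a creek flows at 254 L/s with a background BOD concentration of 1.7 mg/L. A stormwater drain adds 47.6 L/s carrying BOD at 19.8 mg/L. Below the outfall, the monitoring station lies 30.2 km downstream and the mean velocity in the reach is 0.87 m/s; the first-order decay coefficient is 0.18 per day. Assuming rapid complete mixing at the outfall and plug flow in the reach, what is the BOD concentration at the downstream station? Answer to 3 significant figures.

4.24 mg/L

Mass balance: C = (254.0·1.700 + 47.60·19.80) / 301.6 = 1374/301.6 = 4.557 mg/L.
Travel time t = 30.2·1000 / 0.87 = 34710 s = 9.642 h.
After decay, C = 4.557 × e^(−kt) = 4.557 × 0.9302 = 4.239 mg/L.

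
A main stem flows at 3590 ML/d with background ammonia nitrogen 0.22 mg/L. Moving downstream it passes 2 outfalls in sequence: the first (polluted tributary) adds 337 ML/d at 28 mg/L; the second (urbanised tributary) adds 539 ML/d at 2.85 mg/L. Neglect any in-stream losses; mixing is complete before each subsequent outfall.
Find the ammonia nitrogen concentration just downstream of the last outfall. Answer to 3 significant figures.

2.63 mg/L

After outfall 1: Q = 3590 + 337.0 = 3927 ML/d; C = (3590·0.2200 + 337.0·28.00)/3927 = 2.604 mg/L.
After outfall 2: Q = 3927 + 539.0 = 4466 ML/d; C = (3927·2.604 + 539.0·2.850)/4466 = 2.634 mg/L.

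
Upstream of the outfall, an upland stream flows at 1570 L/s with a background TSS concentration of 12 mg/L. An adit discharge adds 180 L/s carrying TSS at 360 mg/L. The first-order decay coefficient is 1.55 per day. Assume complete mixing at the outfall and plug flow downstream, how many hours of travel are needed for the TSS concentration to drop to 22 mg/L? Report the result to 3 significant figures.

Mixed concentration C = ΣQC/ΣQ = (1570·12.00 + 180.0·360.0) / 1750 = 83640/1750 = 47.79 mg/L.
47.79·exp(−k·t) = 22 → t = ln(47.79/22)/k = 43250 s = 12.01 h.

12.0 h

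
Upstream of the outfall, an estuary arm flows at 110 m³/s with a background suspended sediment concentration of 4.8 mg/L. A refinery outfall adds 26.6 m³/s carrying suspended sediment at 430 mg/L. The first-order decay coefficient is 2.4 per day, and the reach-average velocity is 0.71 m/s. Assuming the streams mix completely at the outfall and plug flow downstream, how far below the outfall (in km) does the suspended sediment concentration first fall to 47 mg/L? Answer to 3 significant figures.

15.9 km

Mixed concentration C = ΣQC/ΣQ = (110.0·4.800 + 26.60·430.0) / 136.6 = 11970/136.6 = 87.60 mg/L.
Set 87.60·exp(−k·t) = 47 → t = ln(87.60/47)/k = 22410 s = 6.226 h.
Distance = v·t = 0.71·22410 = 15910 m = 15.91 km.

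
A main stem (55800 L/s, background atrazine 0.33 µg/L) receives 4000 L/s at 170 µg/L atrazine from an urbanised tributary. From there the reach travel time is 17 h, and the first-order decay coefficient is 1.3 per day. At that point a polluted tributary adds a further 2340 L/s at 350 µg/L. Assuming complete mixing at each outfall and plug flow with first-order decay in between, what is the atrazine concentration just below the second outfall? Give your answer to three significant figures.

17.7 µg/L

Mixed concentration C = ΣQC/ΣQ = (55800·0.3300 + 4000·170.0) / 59800 = 698400/59800 = 11.68 µg/L; combined flow 59800 L/s.
After decay, C = 11.68 × e^(−kt) = 11.68 × 0.3982 = 4.650 µg/L.
At the second outfall, C = (59800·4.650 + 2340·350.0) / (59800 + 2340) = 17.66 µg/L.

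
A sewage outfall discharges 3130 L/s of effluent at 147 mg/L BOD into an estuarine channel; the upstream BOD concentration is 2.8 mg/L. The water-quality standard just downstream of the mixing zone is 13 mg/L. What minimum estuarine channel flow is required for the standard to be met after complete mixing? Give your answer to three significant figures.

41100 L/s

Set C_mix = 13: (Q·2.800 + 3130·147.0) / (Q + 3130) = 13
→ Q = 3130·(147.0 − 13)/(13 − 2.800) = 41120 L/s.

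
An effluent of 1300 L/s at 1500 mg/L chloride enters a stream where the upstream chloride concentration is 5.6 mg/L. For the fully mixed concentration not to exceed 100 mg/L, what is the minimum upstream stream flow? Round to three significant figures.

Set C_mix = 100: (Q·5.600 + 1300·1500) / (Q + 1300) = 100
→ Q = 1300·(1500 − 100)/(100 − 5.600) = 19280 L/s.

19300 L/s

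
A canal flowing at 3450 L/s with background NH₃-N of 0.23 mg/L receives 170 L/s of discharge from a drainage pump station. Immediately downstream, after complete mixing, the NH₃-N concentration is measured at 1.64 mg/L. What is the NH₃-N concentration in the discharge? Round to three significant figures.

30.3 mg/L

Mass balance: 3450·0.2300 + 170.0·Cₑ = 3620·1.640
→ Cₑ = (3620·1.640 − 3450·0.2300) / 170.0 = 30.25 mg/L.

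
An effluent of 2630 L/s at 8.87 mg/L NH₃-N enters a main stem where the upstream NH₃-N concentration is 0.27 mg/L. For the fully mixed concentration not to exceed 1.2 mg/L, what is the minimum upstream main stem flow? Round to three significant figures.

Set C_mix = 1.2: (Q·0.2700 + 2630·8.870) / (Q + 2630) = 1.2
→ Q = 2630·(8.870 − 1.2)/(1.2 − 0.2700) = 21690 L/s.

21700 L/s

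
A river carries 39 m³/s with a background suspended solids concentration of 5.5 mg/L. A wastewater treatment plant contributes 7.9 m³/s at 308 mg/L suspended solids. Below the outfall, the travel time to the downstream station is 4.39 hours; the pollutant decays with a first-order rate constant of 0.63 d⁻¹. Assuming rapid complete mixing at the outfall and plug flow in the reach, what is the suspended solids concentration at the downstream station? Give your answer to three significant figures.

50.3 mg/L

Mixed concentration C = ΣQC/ΣQ = (39.00·5.500 + 7.900·308.0) / 46.90 = 2648/46.90 = 56.45 mg/L.
Applying C = C₀e^(−kt): 56.45 × 0.8912 = 50.31 mg/L.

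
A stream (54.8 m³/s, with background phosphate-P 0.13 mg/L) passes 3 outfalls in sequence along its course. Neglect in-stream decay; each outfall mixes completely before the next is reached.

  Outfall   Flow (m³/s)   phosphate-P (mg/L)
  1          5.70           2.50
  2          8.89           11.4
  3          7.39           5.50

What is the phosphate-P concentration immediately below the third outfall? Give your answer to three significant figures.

Outfall 1: combined Q = 60.50 m³/s; C = (54.80·0.1300 + 5.700·2.500)/60.50 = 0.3533 mg/L.
Outfall 2: combined Q = 69.39 m³/s; C = (60.50·0.3533 + 8.890·11.40)/69.39 = 1.769 mg/L.
Outfall 3: combined Q = 76.78 m³/s; C = (69.39·1.769 + 7.390·5.500)/76.78 = 2.128 mg/L.

2.13 mg/L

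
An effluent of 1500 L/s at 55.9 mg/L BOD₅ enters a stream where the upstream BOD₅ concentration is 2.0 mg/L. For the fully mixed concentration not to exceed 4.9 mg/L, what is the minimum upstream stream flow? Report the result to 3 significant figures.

26400 L/s

Set C_mix = 4.9: (Q·2.000 + 1500·55.90) / (Q + 1500) = 4.9
→ Q = 1500·(55.90 − 4.9)/(4.9 − 2.000) = 26380 L/s.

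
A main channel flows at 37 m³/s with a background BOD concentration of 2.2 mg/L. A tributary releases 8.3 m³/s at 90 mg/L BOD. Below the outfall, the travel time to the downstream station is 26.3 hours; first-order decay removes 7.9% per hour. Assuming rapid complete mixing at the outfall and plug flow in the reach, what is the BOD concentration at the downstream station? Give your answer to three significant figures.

2.10 mg/L

Mass balance: C = (37.00·2.200 + 8.300·90.00) / 45.30 = 828.4/45.30 = 18.29 mg/L.
7.9%/h lost → k = −ln(1 − 0.079) = 0.08230 h⁻¹.
First-order decay: C = 18.29·exp(−k·t) = 18.29·0.1148 = 2.100 mg/L.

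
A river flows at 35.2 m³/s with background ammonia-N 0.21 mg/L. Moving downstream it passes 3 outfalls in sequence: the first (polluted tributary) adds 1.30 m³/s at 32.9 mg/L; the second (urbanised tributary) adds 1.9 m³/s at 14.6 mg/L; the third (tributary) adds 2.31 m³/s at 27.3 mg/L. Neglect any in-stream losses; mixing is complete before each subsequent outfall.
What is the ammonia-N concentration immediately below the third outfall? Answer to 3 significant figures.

3.46 mg/L

After outfall 1: Q = 35.20 + 1.300 = 36.50 m³/s; C = (35.20·0.2100 + 1.300·32.90)/36.50 = 1.374 mg/L.
After outfall 2: Q = 36.50 + 1.900 = 38.40 m³/s; C = (36.50·1.374 + 1.900·14.60)/38.40 = 2.029 mg/L.
After outfall 3: Q = 38.40 + 2.310 = 40.71 m³/s; C = (38.40·2.029 + 2.310·27.30)/40.71 = 3.463 mg/L.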